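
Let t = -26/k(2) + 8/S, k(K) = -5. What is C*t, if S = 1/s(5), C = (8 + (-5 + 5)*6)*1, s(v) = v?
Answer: 1808/5 ≈ 361.60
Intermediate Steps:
C = 8 (C = (8 + 0*6)*1 = (8 + 0)*1 = 8*1 = 8)
S = ⅕ (S = 1/5 = ⅕ ≈ 0.20000)
t = 226/5 (t = -26/(-5) + 8/(⅕) = -26*(-⅕) + 8*5 = 26/5 + 40 = 226/5 ≈ 45.200)
C*t = 8*(226/5) = 1808/5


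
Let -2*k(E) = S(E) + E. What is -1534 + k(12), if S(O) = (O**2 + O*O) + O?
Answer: -1690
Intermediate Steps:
S(O) = O + 2*O**2 (S(O) = (O**2 + O**2) + O = 2*O**2 + O = O + 2*O**2)
k(E) = -E/2 - E*(1 + 2*E)/2 (k(E) = -(E*(1 + 2*E) + E)/2 = -(E + E*(1 + 2*E))/2 = -E/2 - E*(1 + 2*E)/2)
-1534 + k(12) = -1534 + 12*(-1 - 1*12) = -1534 + 12*(-1 - 12) = -1534 + 12*(-13) = -1534 - 156 = -1690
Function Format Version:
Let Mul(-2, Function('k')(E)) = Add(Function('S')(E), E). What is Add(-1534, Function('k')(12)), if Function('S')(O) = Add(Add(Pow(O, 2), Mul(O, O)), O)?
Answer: -1690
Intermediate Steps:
Function('S')(O) = Add(O, Mul(2, Pow(O, 2))) (Function('S')(O) = Add(Add(Pow(O, 2), Pow(O, 2)), O) = Add(Mul(2, Pow(O, 2)), O) = Add(O, Mul(2, Pow(O, 2))))
Function('k')(E) = Add(Mul(Rational(-1, 2), E), Mul(Rational(-1, 2), E, Add(1, Mul(2, E)))) (Function('k')(E) = Mul(Rational(-1, 2), Add(Mul(E, Add(1, Mul(2, E))), E)) = Mul(Rational(-1, 2), Add(E, Mul(E, Add(1, Mul(2, E))))) = Add(Mul(Rational(-1, 2), E), Mul(Rational(-1, 2), E, Add(1, Mul(2, E)))))
Add(-1534, Function('k')(12)) = Add(-1534, Mul(12, Add(-1, Mul(-1, 12)))) = Add(-1534, Mul(12, Add(-1, -12))) = Add(-1534, Mul(12, -13)) = Add(-1534, -156) = -1690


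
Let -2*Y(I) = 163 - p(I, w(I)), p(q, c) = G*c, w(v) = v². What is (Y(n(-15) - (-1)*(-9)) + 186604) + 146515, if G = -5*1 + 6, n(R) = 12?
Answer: 333042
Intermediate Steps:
G = 1 (G = -5 + 6 = 1)
p(q, c) = c (p(q, c) = 1*c = c)
Y(I) = -163/2 + I²/2 (Y(I) = -(163 - I²)/2 = -163/2 + I²/2)
(Y(n(-15) - (-1)*(-9)) + 186604) + 146515 = ((-163/2 + (12 - (-1)*(-9))²/2) + 186604) + 146515 = ((-163/2 + (12 - 1*9)²/2) + 186604) + 146515 = ((-163/2 + (12 - 9)²/2) + 186604) + 146515 = ((-163/2 + (½)*3²) + 186604) + 146515 = ((-163/2 + (½)*9) + 186604) + 146515 = ((-163/2 + 9/2) + 186604) + 146515 = (-77 + 186604) + 146515 = 186527 + 146515 = 333042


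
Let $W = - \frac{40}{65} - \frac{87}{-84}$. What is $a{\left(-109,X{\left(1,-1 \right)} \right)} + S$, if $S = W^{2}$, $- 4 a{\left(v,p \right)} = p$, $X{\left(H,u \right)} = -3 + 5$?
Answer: $- \frac{42839}{132496} \approx -0.32332$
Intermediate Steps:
$X{\left(H,u \right)} = 2$
$a{\left(v,p \right)} = - \frac{p}{4}$
$W = \frac{153}{364}$ ($W = \left(-40\right) \frac{1}{65} - - \frac{29}{28} = - \frac{8}{13} + \frac{29}{28} = \frac{153}{364} \approx 0.42033$)
$S = \frac{23409}{132496}$ ($S = \left(\frac{153}{364}\right)^{2} = \frac{23409}{132496} \approx 0.17668$)
$a{\left(-109,X{\left(1,-1 \right)} \right)} + S = \left(- \frac{1}{4}\right) 2 + \frac{23409}{132496} = - \frac{1}{2} + \frac{23409}{132496} = - \frac{42839}{132496}$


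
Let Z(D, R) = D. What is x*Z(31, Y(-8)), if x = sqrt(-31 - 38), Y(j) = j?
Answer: 31*I*sqrt(69) ≈ 257.51*I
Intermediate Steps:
x = I*sqrt(69) (x = sqrt(-69) = I*sqrt(69) ≈ 8.3066*I)
x*Z(31, Y(-8)) = (I*sqrt(69))*31 = 31*I*sqrt(69)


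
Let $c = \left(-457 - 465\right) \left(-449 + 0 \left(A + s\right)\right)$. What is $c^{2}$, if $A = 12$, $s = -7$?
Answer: $171377784484$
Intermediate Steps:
$c = 413978$ ($c = \left(-457 - 465\right) \left(-449 + 0 \left(12 - 7\right)\right) = - 922 \left(-449 + 0 \cdot 5\right) = - 922 \left(-449 + 0\right) = \left(-922\right) \left(-449\right) = 413978$)
$c^{2} = 413978^{2} = 171377784484$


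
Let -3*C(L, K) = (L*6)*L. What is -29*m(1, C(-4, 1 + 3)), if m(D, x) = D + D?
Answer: -58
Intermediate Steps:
C(L, K) = -2*L² (C(L, K) = -L*6*L/3 = -6*L*L/3 = -2*L²)
m(D, x) = 2*D
-29*m(1, C(-4, 1 + 3)) = -58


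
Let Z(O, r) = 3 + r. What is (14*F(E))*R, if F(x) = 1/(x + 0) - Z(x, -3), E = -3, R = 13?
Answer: -182/3 ≈ -60.667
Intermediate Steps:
F(x) = 1/x (F(x) = 1/(x + 0) - (3 - 3) = 1/x - 1*0 = 1/x + 0 = 1/x)
(14*F(E))*R = (14/(-3))*13 = (14*(-⅓))*13 = -14/3*13 = -182/3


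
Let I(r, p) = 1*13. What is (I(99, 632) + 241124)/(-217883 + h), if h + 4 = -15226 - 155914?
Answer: -241137/389027 ≈ -0.61985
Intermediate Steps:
I(r, p) = 13
h = -171144 (h = -4 + (-15226 - 155914) = -4 - 171140 = -171144)
(I(99, 632) + 241124)/(-217883 + h) = (13 + 241124)/(-217883 - 171144) = 241137/(-389027) = 241137*(-1/389027) = -241137/389027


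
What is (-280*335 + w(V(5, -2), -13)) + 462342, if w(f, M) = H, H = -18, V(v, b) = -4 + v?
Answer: 368524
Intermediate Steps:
w(f, M) = -18
(-280*335 + w(V(5, -2), -13)) + 462342 = (-280*335 - 18) + 462342 = (-93800 - 18) + 462342 = -93818 + 462342 = 368524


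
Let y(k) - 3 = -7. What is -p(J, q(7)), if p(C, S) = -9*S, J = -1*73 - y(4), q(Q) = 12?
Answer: 108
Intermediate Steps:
y(k) = -4 (y(k) = 3 - 7 = -4)
J = -69 (J = -1*73 - 1*(-4) = -73 + 4 = -69)
-p(J, q(7)) = -(-9)*12 = -1*(-108) = 108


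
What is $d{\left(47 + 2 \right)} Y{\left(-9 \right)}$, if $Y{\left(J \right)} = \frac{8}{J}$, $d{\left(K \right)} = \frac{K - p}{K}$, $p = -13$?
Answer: $- \frac{496}{441} \approx -1.1247$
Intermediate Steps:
$d{\left(K \right)} = \frac{13 + K}{K}$ ($d{\left(K \right)} = \frac{K - -13}{K} = \frac{K + 13}{K} = \frac{13 + K}{K}$)
$d{\left(47 + 2 \right)} Y{\left(-9 \right)} = \frac{13 + \left(47 + 2\right)}{47 + 2} \frac{8}{-9} = \frac{13 + 49}{49} \cdot 8 \left(- \frac{1}{9}\right) = \frac{1}{49} \cdot 62 \left(- \frac{8}{9}\right) = \frac{62}{49} \left(- \frac{8}{9}\right) = - \frac{496}{441}$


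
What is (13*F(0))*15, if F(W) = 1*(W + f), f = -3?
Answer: -585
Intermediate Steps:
F(W) = -3 + W (F(W) = 1*(W - 3) = 1*(-3 + W) = -3 + W)
(13*F(0))*15 = (13*(-3 + 0))*15 = (13*(-3))*15 = -39*15 = -585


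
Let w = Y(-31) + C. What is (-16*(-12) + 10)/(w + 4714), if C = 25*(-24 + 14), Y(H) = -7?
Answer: 202/4457 ≈ 0.045322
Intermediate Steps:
C = -250 (C = 25*(-10) = -250)
w = -257 (w = -7 - 250 = -257)
(-16*(-12) + 10)/(w + 4714) = (-16*(-12) + 10)/(-257 + 4714) = (192 + 10)/4457 = (1/4457)*202 = 202/4457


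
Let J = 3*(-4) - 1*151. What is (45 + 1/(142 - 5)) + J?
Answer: -16165/137 ≈ -117.99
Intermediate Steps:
J = -163 (J = -12 - 151 = -163)
(45 + 1/(142 - 5)) + J = (45 + 1/(142 - 5)) - 163 = (45 + 1/137) - 163 = 6166/137 - 163 = -16165/137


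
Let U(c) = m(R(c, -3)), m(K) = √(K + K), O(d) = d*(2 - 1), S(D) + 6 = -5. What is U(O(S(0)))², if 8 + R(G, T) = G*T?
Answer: 50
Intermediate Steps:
S(D) = -11 (S(D) = -6 - 5 = -11)
O(d) = d (O(d) = d*1 = d)
R(G, T) = -8 + G*T
m(K) = √2*√K (m(K) = √(2*K) = √2*√K)
U(c) = √2*√(-8 - 3*c) (U(c) = √2*√(-8 + c*(-3)) = √2*√(-8 - 3*c))
U(O(S(0)))² = (√(-16 - 6*(-11)))² = (√(-16 + 66))² = (√50)² = (5*√2)² = 50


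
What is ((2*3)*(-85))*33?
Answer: -16830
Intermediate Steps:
((2*3)*(-85))*33 = (6*(-85))*33 = -510*33 = -16830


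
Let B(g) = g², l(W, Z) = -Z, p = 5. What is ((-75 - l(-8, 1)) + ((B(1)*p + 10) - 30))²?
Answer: 7921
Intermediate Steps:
((-75 - l(-8, 1)) + ((B(1)*p + 10) - 30))² = ((-75 - (-1)) + ((1²*5 + 10) - 30))² = ((-75 - 1*(-1)) + ((1*5 + 10) - 30))² = ((-75 + 1) + ((5 + 10) - 30))² = (-74 + (15 - 30))² = (-74 - 15)² = (-89)² = 7921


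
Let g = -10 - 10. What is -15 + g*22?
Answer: -455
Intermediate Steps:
g = -20
-15 + g*22 = -15 - 20*22 = -15 - 440 = -455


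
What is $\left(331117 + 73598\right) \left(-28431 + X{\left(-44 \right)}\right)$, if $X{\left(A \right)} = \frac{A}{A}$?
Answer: $-11506047450$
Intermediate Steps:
$X{\left(A \right)} = 1$
$\left(331117 + 73598\right) \left(-28431 + X{\left(-44 \right)}\right) = \left(331117 + 73598\right) \left(-28431 + 1\right) = 404715 \left(-28430\right) = -11506047450$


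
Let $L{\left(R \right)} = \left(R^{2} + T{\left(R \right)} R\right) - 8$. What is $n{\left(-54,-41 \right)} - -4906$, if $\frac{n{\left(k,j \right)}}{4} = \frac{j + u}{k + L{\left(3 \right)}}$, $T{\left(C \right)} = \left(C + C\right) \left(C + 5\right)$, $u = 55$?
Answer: $\frac{63786}{13} \approx 4906.6$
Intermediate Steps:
$T{\left(C \right)} = 2 C \left(5 + C\right)$
$L{\left(R \right)} = -8 + R^{2} + 2 R^{2} \left(5 + R\right)$ ($L{\left(R \right)} = \left(R^{2} + 2 R \left(5 + R\right) R\right) - 8 = \left(R^{2} + 2 R^{2} \left(5 + R\right)\right) - 8 = -8 + R^{2} + 2 R^{2} \left(5 + R\right)$)
$n{\left(k,j \right)} = \frac{4 \left(55 + j\right)}{145 + k}$ ($n{\left(k,j \right)} = 4 \frac{j + 55}{k + \left(-8 + 2 \cdot 3^{3} + 11 \cdot 3^{2}\right)} = 4 \frac{55 + j}{k + \left(-8 + 2 \cdot 27 + 11 \cdot 9\right)} = 4 \frac{55 + j}{k + \left(-8 + 54 + 99\right)} = 4 \frac{55 + j}{k + 145} = 4 \frac{55 + j}{145 + k} = \frac{4 \left(55 + j\right)}{145 + k}$)
$n{\left(-54,-41 \right)} - -4906 = \frac{4 \left(55 - 41\right)}{145 - 54} - -4906 = 4 \cdot \frac{1}{91} \cdot 14 + 4906 = \frac{8}{13} + 4906 = \frac{63786}{13}$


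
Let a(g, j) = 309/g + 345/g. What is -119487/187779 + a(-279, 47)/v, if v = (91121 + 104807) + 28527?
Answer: -15687108253/24652566015 ≈ -0.63633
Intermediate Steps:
a(g, j) = 654/g
v = 224455 (v = 195928 + 28527 = 224455)
-119487/187779 + a(-279, 47)/v = -119487/187779 + (654/(-279))/224455 = -119487*1/187779 + (654*(-1/279))*(1/224455) = -39829/62593 - 218/93*1/224455 = -39829/62593 - 218/20874315 = -15687108253/24652566015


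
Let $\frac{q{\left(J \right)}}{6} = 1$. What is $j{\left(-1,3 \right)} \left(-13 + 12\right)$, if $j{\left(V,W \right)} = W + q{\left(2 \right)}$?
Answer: $-9$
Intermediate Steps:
$q{\left(J \right)} = 6$ ($q{\left(J \right)} = 6 \cdot 1 = 6$)
$j{\left(V,W \right)} = 6 + W$ ($j{\left(V,W \right)} = W + 6 = 6 + W$)
$j{\left(-1,3 \right)} \left(-13 + 12\right) = \left(6 + 3\right) \left(-13 + 12\right) = 9 \left(-1\right) = -9$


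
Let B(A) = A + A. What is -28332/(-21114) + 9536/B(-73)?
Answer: -5477962/85629 ≈ -63.973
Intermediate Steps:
B(A) = 2*A
-28332/(-21114) + 9536/B(-73) = -28332/(-21114) + 9536/((2*(-73))) = -28332*(-1/21114) + 9536/(-146) = 1574/1173 + 9536*(-1/146) = 1574/1173 - 4768/73 = -5477962/85629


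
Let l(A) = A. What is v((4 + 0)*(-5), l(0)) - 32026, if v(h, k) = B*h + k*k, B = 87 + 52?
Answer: -34806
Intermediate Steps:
B = 139
v(h, k) = k**2 + 139*h (v(h, k) = 139*h + k*k = 139*h + k**2 = k**2 + 139*h)
v((4 + 0)*(-5), l(0)) - 32026 = (0**2 + 139*((4 + 0)*(-5))) - 32026 = (0 + 139*(4*(-5))) - 32026 = (0 + 139*(-20)) - 32026 = (0 - 2780) - 32026 = -2780 - 32026 = -34806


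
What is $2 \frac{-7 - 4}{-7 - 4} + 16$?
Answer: $18$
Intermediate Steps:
$2 \frac{-7 - 4}{-7 - 4} + 16 = 2 \left(- \frac{11}{-11}\right) + 16 = 2 \left(\left(-11\right) \left(- \frac{1}{11}\right)\right) + 16 = 2 \cdot 1 + 16 = 2 + 16 = 18$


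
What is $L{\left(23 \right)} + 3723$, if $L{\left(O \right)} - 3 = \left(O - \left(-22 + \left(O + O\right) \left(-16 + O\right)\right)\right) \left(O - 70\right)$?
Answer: $16745$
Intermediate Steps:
$L{\left(O \right)} = 3 + \left(-70 + O\right) \left(22 + O - 2 O \left(-16 + O\right)\right)$ ($L{\left(O \right)} = 3 + \left(O - \left(-22 + \left(O + O\right) \left(-16 + O\right)\right)\right) \left(O - 70\right) = 3 + \left(O - \left(-22 + 2 O \left(-16 + O\right)\right)\right) \left(-70 + O\right) = 3 + \left(22 + O - 2 O \left(-16 + O\right)\right) \left(-70 + O\right) = 3 + \left(-70 + O\right) \left(22 + O - 2 O \left(-16 + O\right)\right)$)
$L{\left(23 \right)} + 3723 = \left(-1537 - 52624 - 2 \cdot 23^{3} + 173 \cdot 23^{2}\right) + 3723 = \left(-1537 - 52624 - 24334 + 173 \cdot 529\right) + 3723 = \left(-1537 - 52624 - 24334 + 91517\right) + 3723 = 13022 + 3723 = 16745$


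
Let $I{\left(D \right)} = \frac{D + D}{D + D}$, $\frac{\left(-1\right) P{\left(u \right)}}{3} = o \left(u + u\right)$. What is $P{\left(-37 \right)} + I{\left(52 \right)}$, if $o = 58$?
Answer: $12877$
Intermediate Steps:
$P{\left(u \right)} = - 348 u$ ($P{\left(u \right)} = - 3 \cdot 58 \left(u + u\right) = - 3 \cdot 58 \cdot 2 u = - 3 \cdot 116 u = - 348 u$)
$I{\left(D \right)} = 1$ ($I{\left(D \right)} = \frac{2 D}{2 D} = 2 D \frac{1}{2 D} = 1$)
$P{\left(-37 \right)} + I{\left(52 \right)} = \left(-348\right) \left(-37\right) + 1 = 12876 + 1 = 12877$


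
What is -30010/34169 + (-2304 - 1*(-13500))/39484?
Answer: -200589679/337282199 ≈ -0.59472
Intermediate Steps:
-30010/34169 + (-2304 - 1*(-13500))/39484 = -30010*1/34169 + (-2304 + 13500)*(1/39484) = -30010/34169 + 11196*(1/39484) = -30010/34169 + 2799/9871 = -200589679/337282199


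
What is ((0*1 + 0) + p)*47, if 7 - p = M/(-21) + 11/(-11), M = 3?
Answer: 2679/7 ≈ 382.71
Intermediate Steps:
p = 57/7 (p = 7 - (3/(-21) + 11/(-11)) = 7 - (3*(-1/21) + 11*(-1/11)) = 7 - (-1/7 - 1) = 7 - 1*(-8/7) = 7 + 8/7 = 57/7 ≈ 8.1429)
((0*1 + 0) + p)*47 = ((0*1 + 0) + 57/7)*47 = ((0 + 0) + 57/7)*47 = (0 + 57/7)*47 = (57/7)*47 = 2679/7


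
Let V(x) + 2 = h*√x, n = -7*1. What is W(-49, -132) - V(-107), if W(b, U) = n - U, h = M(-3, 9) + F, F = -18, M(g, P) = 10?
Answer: 127 + 8*I*√107 ≈ 127.0 + 82.753*I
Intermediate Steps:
n = -7
h = -8 (h = 10 - 18 = -8)
V(x) = -2 - 8*√x
W(b, U) = -7 - U
W(-49, -132) - V(-107) = (-7 - 1*(-132)) - (-2 - 8*I*√107) = (-7 + 132) - (-2 - 8*I*√107) = 125 - (-2 - 8*I*√107) = 125 + (2 + 8*I*√107) = 127 + 8*I*√107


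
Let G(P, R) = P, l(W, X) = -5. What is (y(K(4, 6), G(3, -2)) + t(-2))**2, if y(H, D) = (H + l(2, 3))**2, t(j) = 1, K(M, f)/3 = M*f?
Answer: 20160100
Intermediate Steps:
K(M, f) = 3*M*f (K(M, f) = 3*(M*f) = 3*M*f)
y(H, D) = (-5 + H)**2 (y(H, D) = (H - 5)**2 = (-5 + H)**2)
(y(K(4, 6), G(3, -2)) + t(-2))**2 = ((-5 + 3*4*6)**2 + 1)**2 = ((-5 + 72)**2 + 1)**2 = (67**2 + 1)**2 = (4489 + 1)**2 = 4490**2 = 20160100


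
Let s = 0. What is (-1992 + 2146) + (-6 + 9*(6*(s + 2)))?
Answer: 256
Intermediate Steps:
(-1992 + 2146) + (-6 + 9*(6*(s + 2))) = (-1992 + 2146) + (-6 + 9*(6*(0 + 2))) = 154 + (-6 + 9*(6*2)) = 154 + (-6 + 9*12) = 154 + (-6 + 108) = 154 + 102 = 256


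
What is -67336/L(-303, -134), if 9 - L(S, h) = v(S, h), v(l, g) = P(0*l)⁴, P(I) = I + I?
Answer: -67336/9 ≈ -7481.8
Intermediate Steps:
P(I) = 2*I
v(l, g) = 0 (v(l, g) = (2*(0*l))⁴ = (2*0)⁴ = 0⁴ = 0)
L(S, h) = 9 (L(S, h) = 9 - 1*0 = 9 + 0 = 9)
-67336/L(-303, -134) = -67336/9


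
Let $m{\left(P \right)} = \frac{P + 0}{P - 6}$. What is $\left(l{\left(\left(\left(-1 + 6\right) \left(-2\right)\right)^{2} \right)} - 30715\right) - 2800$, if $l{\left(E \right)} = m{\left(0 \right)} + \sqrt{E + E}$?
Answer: $-33515 + 10 \sqrt{2} \approx -33501.0$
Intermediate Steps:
$m{\left(P \right)} = \frac{P}{-6 + P}$
$l{\left(E \right)} = \sqrt{2} \sqrt{E}$ ($l{\left(E \right)} = \frac{0}{-6 + 0} + \sqrt{E + E} = \frac{0}{-6} + \sqrt{2 E} = 0 \left(- \frac{1}{6}\right) + \sqrt{2} \sqrt{E} = 0 + \sqrt{2} \sqrt{E} = \sqrt{2} \sqrt{E}$)
$\left(l{\left(\left(\left(-1 + 6\right) \left(-2\right)\right)^{2} \right)} - 30715\right) - 2800 = \left(\sqrt{2} \sqrt{\left(\left(-1 + 6\right) \left(-2\right)\right)^{2}} - 30715\right) - 2800 = \left(\sqrt{2} \sqrt{\left(5 \left(-2\right)\right)^{2}} - 30715\right) - 2800 = \left(\sqrt{2} \sqrt{\left(-10\right)^{2}} - 30715\right) - 2800 = \left(\sqrt{2} \sqrt{100} - 30715\right) - 2800 = \left(\sqrt{2} \cdot 10 - 30715\right) - 2800 = \left(10 \sqrt{2} - 30715\right) - 2800 = \left(-30715 + 10 \sqrt{2}\right) - 2800 = -33515 + 10 \sqrt{2}$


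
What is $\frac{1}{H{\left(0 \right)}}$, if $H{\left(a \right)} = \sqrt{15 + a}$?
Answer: $\frac{\sqrt{15}}{15} \approx 0.2582$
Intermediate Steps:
$\frac{1}{H{\left(0 \right)}} = \frac{1}{\sqrt{15 + 0}} = \frac{1}{\sqrt{15}} = \frac{\sqrt{15}}{15}$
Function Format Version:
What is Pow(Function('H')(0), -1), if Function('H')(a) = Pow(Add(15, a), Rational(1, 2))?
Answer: Mul(Rational(1, 15), Pow(15, Rational(1, 2))) ≈ 0.25820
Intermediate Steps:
Pow(Function('H')(0), -1) = Pow(Pow(Add(15, 0), Rational(1, 2)), -1) = Pow(Pow(15, Rational(1, 2)), -1) = Mul(Rational(1, 15), Pow(15, Rational(1, 2)))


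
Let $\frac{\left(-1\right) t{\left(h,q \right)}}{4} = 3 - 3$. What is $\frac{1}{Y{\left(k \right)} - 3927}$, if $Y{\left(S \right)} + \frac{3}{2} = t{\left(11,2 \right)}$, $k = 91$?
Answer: $- \frac{2}{7857} \approx -0.00025455$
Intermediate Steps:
$t{\left(h,q \right)} = 0$ ($t{\left(h,q \right)} = - 4 \left(3 - 3\right) = \left(-4\right) 0 = 0$)
$Y{\left(S \right)} = - \frac{3}{2}$ ($Y{\left(S \right)} = - \frac{3}{2} + 0 = - \frac{3}{2}$)
$\frac{1}{Y{\left(k \right)} - 3927} = \frac{1}{- \frac{3}{2} - 3927} = \frac{1}{- \frac{7857}{2}} = - \frac{2}{7857}$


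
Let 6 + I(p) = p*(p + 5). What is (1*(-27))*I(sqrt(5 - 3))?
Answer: 108 - 135*sqrt(2) ≈ -82.919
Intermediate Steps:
I(p) = -6 + p*(5 + p) (I(p) = -6 + p*(p + 5) = -6 + p*(5 + p))
(1*(-27))*I(sqrt(5 - 3)) = (1*(-27))*(-6 + (sqrt(5 - 3))**2 + 5*sqrt(5 - 3)) = -27*(-6 + (sqrt(2))**2 + 5*sqrt(2)) = -27*(-6 + 2 + 5*sqrt(2)) = -27*(-4 + 5*sqrt(2)) = 108 - 135*sqrt(2)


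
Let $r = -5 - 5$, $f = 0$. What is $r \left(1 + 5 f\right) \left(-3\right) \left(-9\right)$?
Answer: $-270$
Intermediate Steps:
$r = -10$
$r \left(1 + 5 f\right) \left(-3\right) \left(-9\right) = - 10 \left(1 + 5 \cdot 0\right) \left(-3\right) \left(-9\right) = - 10 \left(1 + 0\right) \left(-3\right) \left(-9\right) = \left(-10\right) 1 \left(-3\right) \left(-9\right) = \left(-10\right) \left(-3\right) \left(-9\right) = 30 \left(-9\right) = -270$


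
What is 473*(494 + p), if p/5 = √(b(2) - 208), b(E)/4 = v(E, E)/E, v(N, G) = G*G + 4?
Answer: 233662 + 18920*I*√3 ≈ 2.3366e+5 + 32770.0*I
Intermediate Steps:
v(N, G) = 4 + G² (v(N, G) = G² + 4 = 4 + G²)
b(E) = 4*(4 + E²)/E (b(E) = 4*((4 + E²)/E) = 4*(4 + E²)/E)
p = 40*I*√3 (p = 5*√((4*2 + 16/2) - 208) = 5*√((8 + 16*(½)) - 208) = 5*√((8 + 8) - 208) = 5*√(16 - 208) = 5*√(-192) = 5*(8*I*√3) = 40*I*√3 ≈ 69.282*I)
473*(494 + p) = 473*(494 + 40*I*√3) = 233662 + 18920*I*√3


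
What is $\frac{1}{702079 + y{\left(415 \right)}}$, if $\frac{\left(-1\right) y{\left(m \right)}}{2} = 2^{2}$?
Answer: $\frac{1}{702071} \approx 1.4244 \cdot 10^{-6}$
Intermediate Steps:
$y{\left(m \right)} = -8$ ($y{\left(m \right)} = - 2 \cdot 2^{2} = \left(-2\right) 4 = -8$)
$\frac{1}{702079 + y{\left(415 \right)}} = \frac{1}{702079 - 8} = \frac{1}{702071}$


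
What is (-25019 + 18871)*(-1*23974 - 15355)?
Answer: 241794692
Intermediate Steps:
(-25019 + 18871)*(-1*23974 - 15355) = -6148*(-23974 - 15355) = -6148*(-39329) = 241794692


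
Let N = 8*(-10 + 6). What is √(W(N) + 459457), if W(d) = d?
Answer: 5*√18377 ≈ 677.81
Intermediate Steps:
N = -32 (N = 8*(-4) = -32)
√(W(N) + 459457) = √(-32 + 459457) = √459425 = 5*√18377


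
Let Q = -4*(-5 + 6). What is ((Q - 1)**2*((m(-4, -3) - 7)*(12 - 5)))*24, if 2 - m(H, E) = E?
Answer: -8400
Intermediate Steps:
Q = -4 (Q = -4*1 = -4)
m(H, E) = 2 - E
((Q - 1)**2*((m(-4, -3) - 7)*(12 - 5)))*24 = ((-4 - 1)**2*(((2 - 1*(-3)) - 7)*(12 - 5)))*24 = ((-5)**2*(((2 + 3) - 7)*7))*24 = (25*((5 - 7)*7))*24 = (25*(-2*7))*24 = (25*(-14))*24 = -350*24 = -8400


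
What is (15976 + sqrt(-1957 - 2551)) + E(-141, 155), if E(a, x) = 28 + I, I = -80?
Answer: 15924 + 14*I*sqrt(23) ≈ 15924.0 + 67.142*I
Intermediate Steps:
E(a, x) = -52 (E(a, x) = 28 - 80 = -52)
(15976 + sqrt(-1957 - 2551)) + E(-141, 155) = (15976 + sqrt(-1957 - 2551)) - 52 = (15976 + sqrt(-4508)) - 52 = (15976 + 14*I*sqrt(23)) - 52 = 15924 + 14*I*sqrt(23)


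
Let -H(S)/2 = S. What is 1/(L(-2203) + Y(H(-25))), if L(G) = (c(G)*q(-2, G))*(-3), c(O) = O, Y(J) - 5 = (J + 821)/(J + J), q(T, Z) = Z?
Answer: -100/1455961329 ≈ -6.8683e-8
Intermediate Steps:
H(S) = -2*S
Y(J) = 5 + (821 + J)/(2*J) (Y(J) = 5 + (J + 821)/(J + J) = 5 + (821 + J)/((2*J)) = 5 + (821 + J)*(1/(2*J)) = 5 + (821 + J)/(2*J))
L(G) = -3*G**2 (L(G) = (G*G)*(-3) = G**2*(-3) = -3*G**2)
1/(L(-2203) + Y(H(-25))) = 1/(-3*(-2203)**2 + (821 + 11*(-2*(-25)))/(2*((-2*(-25))))) = 1/(-3*4853209 + (1/2)*(821 + 11*50)/50) = 1/(-14559627 + (1/2)*(1/50)*(821 + 550)) = 1/(-14559627 + (1/2)*(1/50)*1371) = 1/(-14559627 + 1371/100) = 1/(-1455961329/100) = -100/1455961329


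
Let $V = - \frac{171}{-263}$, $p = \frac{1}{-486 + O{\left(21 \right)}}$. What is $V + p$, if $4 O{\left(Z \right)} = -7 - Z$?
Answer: $\frac{84040}{129659} \approx 0.64816$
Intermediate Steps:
$O{\left(Z \right)} = - \frac{7}{4} - \frac{Z}{4}$ ($O{\left(Z \right)} = \frac{-7 - Z}{4} = - \frac{7}{4} - \frac{Z}{4}$)
$p = - \frac{1}{493}$ ($p = \frac{1}{-486 - 7} = \frac{1}{-493} = - \frac{1}{493} \approx -0.0020284$)
$V = \frac{171}{263}$ ($V = \left(-171\right) \left(- \frac{1}{263}\right) = \frac{171}{263} \approx 0.65019$)
$V + p = \frac{171}{263} - \frac{1}{493} = \frac{84040}{129659}$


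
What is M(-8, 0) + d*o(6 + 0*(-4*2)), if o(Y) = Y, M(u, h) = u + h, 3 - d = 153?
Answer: -908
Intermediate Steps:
d = -150 (d = 3 - 1*153 = 3 - 153 = -150)
M(u, h) = h + u
M(-8, 0) + d*o(6 + 0*(-4*2)) = (0 - 8) - 150*(6 + 0*(-4*2)) = -8 - 150*(6 + 0*(-8)) = -8 - 150*(6 + 0) = -8 - 150*6 = -8 - 900 = -908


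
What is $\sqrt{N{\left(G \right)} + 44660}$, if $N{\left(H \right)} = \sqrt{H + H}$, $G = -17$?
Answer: $\sqrt{44660 + i \sqrt{34}} \approx 211.33 + 0.014 i$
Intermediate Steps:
$N{\left(H \right)} = \sqrt{2} \sqrt{H}$ ($N{\left(H \right)} = \sqrt{2 H} = \sqrt{2} \sqrt{H}$)
$\sqrt{N{\left(G \right)} + 44660} = \sqrt{\sqrt{2} \sqrt{-17} + 44660} = \sqrt{\sqrt{2} i \sqrt{17} + 44660} = \sqrt{i \sqrt{34} + 44660} = \sqrt{44660 + i \sqrt{34}}$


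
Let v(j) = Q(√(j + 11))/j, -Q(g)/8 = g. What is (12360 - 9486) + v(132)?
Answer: 2874 - 2*√143/33 ≈ 2873.3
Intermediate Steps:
Q(g) = -8*g
v(j) = -8*√(11 + j)/j (v(j) = (-8*√(j + 11))/j = (-8*√(11 + j))/j = -8*√(11 + j)/j)
(12360 - 9486) + v(132) = (12360 - 9486) - 8*√(11 + 132)/132 = 2874 - 8*1/132*√143 = 2874 - 2*√143/33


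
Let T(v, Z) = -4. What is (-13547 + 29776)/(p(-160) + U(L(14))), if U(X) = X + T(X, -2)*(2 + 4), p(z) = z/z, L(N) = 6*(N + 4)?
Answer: 16229/85 ≈ 190.93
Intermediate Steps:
L(N) = 24 + 6*N (L(N) = 6*(4 + N) = 24 + 6*N)
p(z) = 1
U(X) = -24 + X (U(X) = X - 4*(2 + 4) = X - 4*6 = X - 24 = -24 + X)
(-13547 + 29776)/(p(-160) + U(L(14))) = (-13547 + 29776)/(1 + (-24 + (24 + 6*14))) = 16229/(1 + (-24 + (24 + 84))) = 16229/(1 + (-24 + 108)) = 16229/(1 + 84) = 16229/85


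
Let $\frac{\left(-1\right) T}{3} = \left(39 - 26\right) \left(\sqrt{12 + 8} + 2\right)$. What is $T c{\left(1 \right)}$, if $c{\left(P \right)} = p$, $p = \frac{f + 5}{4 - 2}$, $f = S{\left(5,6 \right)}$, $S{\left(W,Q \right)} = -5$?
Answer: $0$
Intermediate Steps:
$f = -5$
$p = 0$ ($p = \frac{-5 + 5}{4 - 2} = \frac{0}{2} = 0 \cdot \frac{1}{2} = 0$)
$c{\left(P \right)} = 0$
$T = -78 - 78 \sqrt{5}$ ($T = - 3 \left(39 - 26\right) \left(\sqrt{12 + 8} + 2\right) = - 3 \cdot 13 \left(\sqrt{20} + 2\right) = - 3 \cdot 13 \left(2 \sqrt{5} + 2\right) = - 3 \cdot 13 \left(2 + 2 \sqrt{5}\right) = - 3 \left(26 + 26 \sqrt{5}\right) = -78 - 78 \sqrt{5} \approx -252.41$)
$T c{\left(1 \right)} = \left(-78 - 78 \sqrt{5}\right) 0 = 0$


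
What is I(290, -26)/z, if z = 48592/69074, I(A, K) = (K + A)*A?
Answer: 330519090/3037 ≈ 1.0883e+5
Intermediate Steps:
I(A, K) = A*(A + K) (I(A, K) = (A + K)*A = A*(A + K))
z = 24296/34537 (z = 48592*(1/69074) = 24296/34537 ≈ 0.70348)
I(290, -26)/z = (290*(290 - 26))/(24296/34537) = (290*264)*(34537/24296) = 76560*(34537/24296) = 330519090/3037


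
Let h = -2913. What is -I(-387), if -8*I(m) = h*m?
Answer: 1127331/8 ≈ 1.4092e+5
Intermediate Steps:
I(m) = 2913*m/8 (I(m) = -(-2913)*m/8 = 2913*m/8)
-I(-387) = -2913*(-387)/8 = -1*(-1127331/8) = 1127331/8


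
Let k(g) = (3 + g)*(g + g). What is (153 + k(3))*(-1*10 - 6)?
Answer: -3024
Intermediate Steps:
k(g) = 2*g*(3 + g) (k(g) = (3 + g)*(2*g) = 2*g*(3 + g))
(153 + k(3))*(-1*10 - 6) = (153 + 2*3*(3 + 3))*(-1*10 - 6) = (153 + 2*3*6)*(-10 - 6) = (153 + 36)*(-16) = 189*(-16) = -3024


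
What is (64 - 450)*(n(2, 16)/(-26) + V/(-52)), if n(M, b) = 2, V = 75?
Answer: 15247/26 ≈ 586.42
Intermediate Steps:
(64 - 450)*(n(2, 16)/(-26) + V/(-52)) = (64 - 450)*(2/(-26) + 75/(-52)) = -386*(2*(-1/26) + 75*(-1/52)) = -386*(-1/13 - 75/52) = -386*(-79/52) = 15247/26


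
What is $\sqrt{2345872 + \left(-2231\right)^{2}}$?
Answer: $\sqrt{7323233} \approx 2706.1$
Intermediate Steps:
$\sqrt{2345872 + \left(-2231\right)^{2}} = \sqrt{2345872 + 4977361} = \sqrt{7323233}$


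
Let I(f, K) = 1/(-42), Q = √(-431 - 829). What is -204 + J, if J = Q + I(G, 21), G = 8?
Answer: -8569/42 + 6*I*√35 ≈ -204.02 + 35.496*I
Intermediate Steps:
Q = 6*I*√35 (Q = √(-1260) = 6*I*√35 ≈ 35.496*I)
I(f, K) = -1/42
J = -1/42 + 6*I*√35 (J = 6*I*√35 - 1/42 = -1/42 + 6*I*√35 ≈ -0.02381 + 35.496*I)
-204 + J = -204 + (-1/42 + 6*I*√35) = -8569/42 + 6*I*√35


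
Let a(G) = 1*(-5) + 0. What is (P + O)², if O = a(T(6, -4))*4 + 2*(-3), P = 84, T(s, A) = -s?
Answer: 3364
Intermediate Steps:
a(G) = -5 (a(G) = -5 + 0 = -5)
O = -26 (O = -5*4 + 2*(-3) = -20 - 6 = -26)
(P + O)² = (84 - 26)² = 58² = 3364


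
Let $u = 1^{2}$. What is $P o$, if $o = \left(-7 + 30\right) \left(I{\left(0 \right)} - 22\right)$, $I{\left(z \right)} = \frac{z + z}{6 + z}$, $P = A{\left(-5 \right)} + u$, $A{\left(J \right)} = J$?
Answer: $2024$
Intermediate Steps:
$u = 1$
$P = -4$ ($P = -5 + 1 = -4$)
$I{\left(z \right)} = \frac{2 z}{6 + z}$
$o = -506$ ($o = \left(-7 + 30\right) \left(2 \cdot 0 \frac{1}{6 + 0} - 22\right) = 23 \left(2 \cdot 0 \cdot \frac{1}{6} - 22\right) = 23 \left(0 - 22\right) = 23 \left(-22\right) = -506$)
$P o = \left(-4\right) \left(-506\right) = 2024$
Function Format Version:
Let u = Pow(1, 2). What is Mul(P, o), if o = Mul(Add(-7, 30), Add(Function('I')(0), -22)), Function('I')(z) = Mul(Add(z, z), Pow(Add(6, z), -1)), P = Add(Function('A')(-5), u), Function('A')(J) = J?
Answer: 2024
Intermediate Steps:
u = 1
P = -4 (P = Add(-5, 1) = -4)
Function('I')(z) = Mul(2, z, Pow(Add(6, z), -1)) (Function('I')(z) = Mul(Mul(2, z), Pow(Add(6, z), -1)) = Mul(2, z, Pow(Add(6, z), -1)))
o = -506 (o = Mul(Add(-7, 30), Add(Mul(2, 0, Pow(Add(6, 0), -1)), -22)) = Mul(23, Add(Mul(2, 0, Pow(6, -1)), -22)) = Mul(23, Add(Mul(2, 0, Rational(1, 6)), -22)) = Mul(23, Add(0, -22)) = Mul(23, -22) = -506)
Mul(P, o) = Mul(-4, -506) = 2024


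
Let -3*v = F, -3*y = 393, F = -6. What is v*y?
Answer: -262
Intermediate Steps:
y = -131 (y = -1/3*393 = -131)
v = 2 (v = -1/3*(-6) = 2)
v*y = 2*(-131) = -262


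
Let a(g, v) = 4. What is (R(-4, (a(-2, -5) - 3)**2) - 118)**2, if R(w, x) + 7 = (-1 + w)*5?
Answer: 22500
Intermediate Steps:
R(w, x) = -12 + 5*w (R(w, x) = -7 + (-1 + w)*5 = -7 + (-5 + 5*w) = -12 + 5*w)
(R(-4, (a(-2, -5) - 3)**2) - 118)**2 = ((-12 + 5*(-4)) - 118)**2 = ((-12 - 20) - 118)**2 = (-32 - 118)**2 = (-150)**2 = 22500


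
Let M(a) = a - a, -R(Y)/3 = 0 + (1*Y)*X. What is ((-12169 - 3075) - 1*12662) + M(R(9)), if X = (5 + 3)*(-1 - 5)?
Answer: -27906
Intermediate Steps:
X = -48 (X = 8*(-6) = -48)
R(Y) = 144*Y (R(Y) = -3*(0 + (1*Y)*(-48)) = -3*(0 + Y*(-48)) = -3*(0 - 48*Y) = -(-144)*Y = 144*Y)
M(a) = 0
((-12169 - 3075) - 1*12662) + M(R(9)) = ((-12169 - 3075) - 1*12662) + 0 = (-15244 - 12662) + 0 = -27906 + 0 = -27906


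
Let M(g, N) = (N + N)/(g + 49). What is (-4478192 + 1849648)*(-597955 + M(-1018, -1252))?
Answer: 1523020163792704/969 ≈ 1.5717e+12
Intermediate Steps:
M(g, N) = 2*N/(49 + g) (M(g, N) = (2*N)/(49 + g) = 2*N/(49 + g))
(-4478192 + 1849648)*(-597955 + M(-1018, -1252)) = (-4478192 + 1849648)*(-597955 + 2*(-1252)/(49 - 1018)) = -2628544*(-597955 + 2*(-1252)/(-969)) = -2628544*(-597955 + 2*(-1252)*(-1/969)) = -2628544*(-597955 + 2504/969) = -2628544*(-579415891/969) = 1523020163792704/969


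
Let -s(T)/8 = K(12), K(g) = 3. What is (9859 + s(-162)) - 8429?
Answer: 1406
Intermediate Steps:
s(T) = -24 (s(T) = -8*3 = -24)
(9859 + s(-162)) - 8429 = (9859 - 24) - 8429 = 9835 - 8429 = 1406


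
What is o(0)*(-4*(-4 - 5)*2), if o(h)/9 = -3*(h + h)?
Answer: 0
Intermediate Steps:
o(h) = -54*h (o(h) = 9*(-3*(h + h)) = 9*(-6*h) = -54*h)
o(0)*(-4*(-4 - 5)*2) = (-54*0)*(-4*(-4 - 5)*2) = 0*(-4*(-9)*2) = 0*(36*2) = 0*72 = 0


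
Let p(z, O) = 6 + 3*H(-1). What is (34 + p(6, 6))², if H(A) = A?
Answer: 1369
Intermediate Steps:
p(z, O) = 3 (p(z, O) = 6 + 3*(-1) = 6 - 3 = 3)
(34 + p(6, 6))² = (34 + 3)² = 37² = 1369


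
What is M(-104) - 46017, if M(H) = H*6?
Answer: -46641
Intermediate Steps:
M(H) = 6*H
M(-104) - 46017 = 6*(-104) - 46017 = -624 - 46017 = -46641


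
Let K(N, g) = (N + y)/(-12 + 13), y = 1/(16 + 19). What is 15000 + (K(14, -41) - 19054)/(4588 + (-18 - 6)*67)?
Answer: 1563833601/104300 ≈ 14994.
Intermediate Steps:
y = 1/35 ≈ 0.028571
K(N, g) = 1/35 + N (K(N, g) = (N + 1/35)/(-12 + 13) = (1/35 + N)/1 = (1/35 + N)*1 = 1/35 + N)
15000 + (K(14, -41) - 19054)/(4588 + (-18 - 6)*67) = 15000 + ((1/35 + 14) - 19054)/(4588 + (-18 - 6)*67) = 15000 + (491/35 - 19054)/(4588 - 24*67) = 15000 - 666399/(35*(4588 - 1608)) = 15000 - 666399/35/2980 = 15000 - 666399/35*1/2980 = 15000 - 666399/104300 = 1563833601/104300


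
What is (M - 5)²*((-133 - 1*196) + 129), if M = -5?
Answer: -20000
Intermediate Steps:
(M - 5)²*((-133 - 1*196) + 129) = (-5 - 5)²*((-133 - 1*196) + 129) = (-10)²*((-133 - 196) + 129) = 100*(-329 + 129) = 100*(-200) = -20000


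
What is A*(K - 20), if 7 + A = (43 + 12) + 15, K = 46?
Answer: 1638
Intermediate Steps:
A = 63 (A = -7 + ((43 + 12) + 15) = -7 + (55 + 15) = -7 + 70 = 63)
A*(K - 20) = 63*(46 - 20) = 63*26 = 1638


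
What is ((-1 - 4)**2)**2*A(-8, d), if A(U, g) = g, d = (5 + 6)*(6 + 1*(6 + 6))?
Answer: 123750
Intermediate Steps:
d = 198 (d = 11*(6 + 1*12) = 11*(6 + 12) = 11*18 = 198)
((-1 - 4)**2)**2*A(-8, d) = ((-1 - 4)**2)**2*198 = ((-5)**2)**2*198 = 25**2*198 = 625*198 = 123750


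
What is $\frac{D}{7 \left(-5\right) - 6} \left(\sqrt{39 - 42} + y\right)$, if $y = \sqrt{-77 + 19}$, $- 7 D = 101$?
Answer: $\frac{101 i \left(\sqrt{3} + \sqrt{58}\right)}{287} \approx 3.2897 i$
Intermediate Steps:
$D = - \frac{101}{7}$ ($D = \left(- \frac{1}{7}\right) 101 = - \frac{101}{7} \approx -14.429$)
$y = i \sqrt{58}$ ($y = \sqrt{-58} = i \sqrt{58} \approx 7.6158 i$)
$\frac{D}{7 \left(-5\right) - 6} \left(\sqrt{39 - 42} + y\right) = - \frac{101}{7 \left(7 \left(-5\right) - 6\right)} \left(\sqrt{39 - 42} + i \sqrt{58}\right) = - \frac{101}{7 \left(-35 - 6\right)} \left(\sqrt{-3} + i \sqrt{58}\right) = - \frac{101}{7 \left(-41\right)} \left(i \sqrt{3} + i \sqrt{58}\right) = \left(- \frac{101}{7}\right) \left(- \frac{1}{41}\right) \left(i \sqrt{3} + i \sqrt{58}\right) = \frac{101 \left(i \sqrt{3} + i \sqrt{58}\right)}{287} = \frac{101 i \sqrt{3}}{287} + \frac{101 i \sqrt{58}}{287}$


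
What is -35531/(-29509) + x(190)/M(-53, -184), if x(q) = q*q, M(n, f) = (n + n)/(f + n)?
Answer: 126236958793/1563977 ≈ 80715.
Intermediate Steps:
M(n, f) = 2*n/(f + n) (M(n, f) = (2*n)/(f + n) = 2*n/(f + n))
x(q) = q²
-35531/(-29509) + x(190)/M(-53, -184) = -35531/(-29509) + 190²/((2*(-53)/(-184 - 53))) = -35531*(-1/29509) + 36100/((2*(-53)/(-237))) = 35531/29509 + 36100/((2*(-53)*(-1/237))) = 35531/29509 + 36100/(106/237) = 35531/29509 + 36100*(237/106) = 35531/29509 + 4277850/53 = 126236958793/1563977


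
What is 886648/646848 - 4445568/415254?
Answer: -52237971689/5595962904 ≈ -9.3349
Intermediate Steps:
886648/646848 - 4445568/415254 = 886648*(1/646848) - 4445568*1/415254 = 110831/80856 - 740928/69209 = -52237971689/5595962904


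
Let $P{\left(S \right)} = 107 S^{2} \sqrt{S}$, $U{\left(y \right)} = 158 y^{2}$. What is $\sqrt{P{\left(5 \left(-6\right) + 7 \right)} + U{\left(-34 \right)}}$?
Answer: $\sqrt{182648 + 56603 i \sqrt{23}} \approx 504.89 + 268.83 i$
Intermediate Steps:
$P{\left(S \right)} = 107 S^{\frac{5}{2}}$
$\sqrt{P{\left(5 \left(-6\right) + 7 \right)} + U{\left(-34 \right)}} = \sqrt{107 \left(5 \left(-6\right) + 7\right)^{\frac{5}{2}} + 158 \left(-34\right)^{2}} = \sqrt{107 \left(-30 + 7\right)^{\frac{5}{2}} + 158 \cdot 1156} = \sqrt{107 \left(-23\right)^{\frac{5}{2}} + 182648} = \sqrt{107 \cdot 529 i \sqrt{23} + 182648} = \sqrt{56603 i \sqrt{23} + 182648} = \sqrt{182648 + 56603 i \sqrt{23}}$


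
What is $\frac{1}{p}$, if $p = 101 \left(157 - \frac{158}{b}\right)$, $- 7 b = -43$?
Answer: $\frac{43}{570145} \approx 7.5419 \cdot 10^{-5}$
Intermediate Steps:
$b = \frac{43}{7}$ ($b = \left(- \frac{1}{7}\right) \left(-43\right) = \frac{43}{7} \approx 6.1429$)
$p = \frac{570145}{43}$ ($p = 101 \left(157 - \frac{158}{\frac{43}{7}}\right) = 101 \left(157 - \frac{1106}{43}\right) = 101 \cdot \frac{5645}{43} = \frac{570145}{43} \approx 13259.0$)
$\frac{1}{p} = \frac{1}{\frac{570145}{43}} = \frac{43}{570145}$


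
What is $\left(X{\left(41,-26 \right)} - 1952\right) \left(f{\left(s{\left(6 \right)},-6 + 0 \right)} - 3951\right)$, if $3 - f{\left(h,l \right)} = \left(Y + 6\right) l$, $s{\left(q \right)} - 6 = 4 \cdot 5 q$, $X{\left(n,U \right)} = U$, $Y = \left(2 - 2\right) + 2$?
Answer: $7714200$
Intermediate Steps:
$Y = 2$ ($Y = 0 + 2 = 2$)
$s{\left(q \right)} = 6 + 20 q$ ($s{\left(q \right)} = 6 + 4 \cdot 5 q = 6 + 20 q$)
$f{\left(h,l \right)} = 3 - 8 l$ ($f{\left(h,l \right)} = 3 - \left(2 + 6\right) l = 3 - 8 l$)
$\left(X{\left(41,-26 \right)} - 1952\right) \left(f{\left(s{\left(6 \right)},-6 + 0 \right)} - 3951\right) = \left(-26 - 1952\right) \left(\left(3 - 8 \left(-6 + 0\right)\right) - 3951\right) = - 1978 \left(\left(3 - -48\right) - 3951\right) = - 1978 \left(\left(3 + 48\right) - 3951\right) = - 1978 \left(51 - 3951\right) = \left(-1978\right) \left(-3900\right) = 7714200$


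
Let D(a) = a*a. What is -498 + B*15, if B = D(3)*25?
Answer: 2877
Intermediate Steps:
D(a) = a²
B = 225 (B = 3²*25 = 9*25 = 225)
-498 + B*15 = -498 + 225*15 = -498 + 3375 = 2877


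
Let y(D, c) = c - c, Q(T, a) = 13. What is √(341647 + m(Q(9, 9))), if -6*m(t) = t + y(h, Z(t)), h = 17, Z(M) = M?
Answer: √12299214/6 ≈ 584.50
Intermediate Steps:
y(D, c) = 0
m(t) = -t/6 (m(t) = -(t + 0)/6 = -t/6)
√(341647 + m(Q(9, 9))) = √(341647 - ⅙*13) = √(341647 - 13/6) = √(2049869/6) = √12299214/6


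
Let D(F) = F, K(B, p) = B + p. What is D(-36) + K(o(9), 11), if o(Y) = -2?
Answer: -27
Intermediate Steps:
D(-36) + K(o(9), 11) = -36 + (-2 + 11) = -36 + 9 = -27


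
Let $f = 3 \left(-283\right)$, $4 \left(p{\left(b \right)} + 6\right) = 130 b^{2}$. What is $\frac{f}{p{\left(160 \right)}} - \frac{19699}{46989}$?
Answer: $- \frac{16429343467}{39094566066} \approx -0.42025$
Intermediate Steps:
$p{\left(b \right)} = -6 + \frac{65 b^{2}}{2}$ ($p{\left(b \right)} = -6 + \frac{130 b^{2}}{4} = -6 + \frac{65 b^{2}}{2}$)
$f = -849$
$\frac{f}{p{\left(160 \right)}} - \frac{19699}{46989} = - \frac{849}{-6 + \frac{65 \cdot 160^{2}}{2}} - \frac{19699}{46989} = - \frac{849}{-6 + \frac{65}{2} \cdot 25600} - \frac{19699}{46989} = - \frac{849}{-6 + 832000} - \frac{19699}{46989} = - \frac{849}{831994} - \frac{19699}{46989} = - \frac{16429343467}{39094566066}$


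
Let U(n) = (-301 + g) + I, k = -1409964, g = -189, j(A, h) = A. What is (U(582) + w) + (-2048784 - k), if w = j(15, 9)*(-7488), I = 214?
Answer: -751416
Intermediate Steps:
w = -112320 (w = 15*(-7488) = -112320)
U(n) = -276 (U(n) = (-301 - 189) + 214 = -490 + 214 = -276)
(U(582) + w) + (-2048784 - k) = (-276 - 112320) + (-2048784 - 1*(-1409964)) = -112596 + (-2048784 + 1409964) = -112596 - 638820 = -751416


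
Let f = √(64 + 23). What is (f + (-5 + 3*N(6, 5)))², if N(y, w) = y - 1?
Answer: (10 + √87)² ≈ 373.55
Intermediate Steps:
f = √87 ≈ 9.3274
N(y, w) = -1 + y
(f + (-5 + 3*N(6, 5)))² = (√87 + (-5 + 3*(-1 + 6)))² = (√87 + (-5 + 3*5))² = (√87 + (-5 + 15))² = (√87 + 10)² = (10 + √87)²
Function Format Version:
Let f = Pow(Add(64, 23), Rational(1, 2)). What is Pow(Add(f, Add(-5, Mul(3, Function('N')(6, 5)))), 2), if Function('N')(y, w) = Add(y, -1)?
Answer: Pow(Add(10, Pow(87, Rational(1, 2))), 2) ≈ 373.55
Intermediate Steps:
f = Pow(87, Rational(1, 2)) ≈ 9.3274
Function('N')(y, w) = Add(-1, y)
Pow(Add(f, Add(-5, Mul(3, Function('N')(6, 5)))), 2) = Pow(Add(Pow(87, Rational(1, 2)), Add(-5, Mul(3, Add(-1, 6)))), 2) = Pow(Add(Pow(87, Rational(1, 2)), Add(-5, Mul(3, 5))), 2) = Pow(Add(Pow(87, Rational(1, 2)), Add(-5, 15)), 2) = Pow(Add(Pow(87, Rational(1, 2)), 10), 2) = Pow(Add(10, Pow(87, Rational(1, 2))), 2)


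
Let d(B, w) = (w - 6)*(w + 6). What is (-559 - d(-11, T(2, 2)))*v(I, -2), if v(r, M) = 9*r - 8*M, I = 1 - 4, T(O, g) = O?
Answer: 5797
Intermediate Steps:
d(B, w) = (-6 + w)*(6 + w)
I = -3
v(r, M) = -8*M + 9*r
(-559 - d(-11, T(2, 2)))*v(I, -2) = (-559 - (-36 + 2**2))*(-8*(-2) + 9*(-3)) = (-559 - (-36 + 4))*(16 - 27) = (-559 - 1*(-32))*(-11) = (-559 + 32)*(-11) = -527*(-11) = 5797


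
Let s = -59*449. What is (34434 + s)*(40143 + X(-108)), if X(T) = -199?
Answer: 317275192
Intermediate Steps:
s = -26491
(34434 + s)*(40143 + X(-108)) = (34434 - 26491)*(40143 - 199) = 7943*39944 = 317275192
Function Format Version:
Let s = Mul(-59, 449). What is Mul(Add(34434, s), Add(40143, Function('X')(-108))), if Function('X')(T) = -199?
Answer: 317275192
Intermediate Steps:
s = -26491
Mul(Add(34434, s), Add(40143, Function('X')(-108))) = Mul(Add(34434, -26491), Add(40143, -199)) = Mul(7943, 39944) = 317275192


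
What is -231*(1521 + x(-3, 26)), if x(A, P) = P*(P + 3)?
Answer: -525525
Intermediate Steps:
x(A, P) = P*(3 + P)
-231*(1521 + x(-3, 26)) = -231*(1521 + 26*(3 + 26)) = -231*(1521 + 26*29) = -231*(1521 + 754) = -231*2275 = -525525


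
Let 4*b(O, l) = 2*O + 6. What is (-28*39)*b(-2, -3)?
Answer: -546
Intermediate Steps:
b(O, l) = 3/2 + O/2 (b(O, l) = (2*O + 6)/4 = (6 + 2*O)/4 = 3/2 + O/2)
(-28*39)*b(-2, -3) = (-28*39)*(3/2 + (1/2)*(-2)) = -1092*(3/2 - 1) = -1092*1/2 = -546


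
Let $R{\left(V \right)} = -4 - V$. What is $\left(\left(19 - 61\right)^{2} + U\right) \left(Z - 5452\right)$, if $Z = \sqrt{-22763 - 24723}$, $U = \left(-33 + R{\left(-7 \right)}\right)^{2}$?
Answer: $-14524128 + 2664 i \sqrt{47486} \approx -1.4524 \cdot 10^{7} + 5.8052 \cdot 10^{5} i$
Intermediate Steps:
$U = 900$ ($U = \left(-33 - -3\right)^{2} = \left(-33 + \left(-4 + 7\right)\right)^{2} = \left(-33 + 3\right)^{2} = \left(-30\right)^{2} = 900$)
$Z = i \sqrt{47486}$ ($Z = \sqrt{-47486} = i \sqrt{47486} \approx 217.91 i$)
$\left(\left(19 - 61\right)^{2} + U\right) \left(Z - 5452\right) = \left(\left(19 - 61\right)^{2} + 900\right) \left(i \sqrt{47486} - 5452\right) = \left(\left(-42\right)^{2} + 900\right) \left(-5452 + i \sqrt{47486}\right) = \left(1764 + 900\right) \left(-5452 + i \sqrt{47486}\right) = 2664 \left(-5452 + i \sqrt{47486}\right) = -14524128 + 2664 i \sqrt{47486}$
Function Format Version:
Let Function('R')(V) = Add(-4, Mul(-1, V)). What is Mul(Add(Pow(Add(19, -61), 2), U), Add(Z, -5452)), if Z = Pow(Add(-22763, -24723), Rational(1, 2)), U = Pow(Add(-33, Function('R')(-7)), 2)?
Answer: Add(-14524128, Mul(2664, I, Pow(47486, Rational(1, 2)))) ≈ Add(-1.4524e+7, Mul(5.8052e+5, I))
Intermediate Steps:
U = 900 (U = Pow(Add(-33, Add(-4, Mul(-1, -7))), 2) = Pow(Add(-33, Add(-4, 7)), 2) = Pow(Add(-33, 3), 2) = Pow(-30, 2) = 900)
Z = Mul(I, Pow(47486, Rational(1, 2))) (Z = Pow(-47486, Rational(1, 2)) = Mul(I, Pow(47486, Rational(1, 2))) ≈ Mul(217.91, I))
Mul(Add(Pow(Add(19, -61), 2), U), Add(Z, -5452)) = Mul(Add(Pow(Add(19, -61), 2), 900), Add(Mul(I, Pow(47486, Rational(1, 2))), -5452)) = Mul(Add(Pow(-42, 2), 900), Add(-5452, Mul(I, Pow(47486, Rational(1, 2))))) = Mul(Add(1764, 900), Add(-5452, Mul(I, Pow(47486, Rational(1, 2))))) = Mul(2664, Add(-5452, Mul(I, Pow(47486, Rational(1, 2))))) = Add(-14524128, Mul(2664, I, Pow(47486, Rational(1, 2))))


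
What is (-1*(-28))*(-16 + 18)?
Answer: 56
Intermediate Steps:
(-1*(-28))*(-16 + 18) = 28*2 = 56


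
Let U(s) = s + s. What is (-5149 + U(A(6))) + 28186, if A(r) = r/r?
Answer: 23039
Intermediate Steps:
A(r) = 1
U(s) = 2*s
(-5149 + U(A(6))) + 28186 = (-5149 + 2*1) + 28186 = (-5149 + 2) + 28186 = -5147 + 28186 = 23039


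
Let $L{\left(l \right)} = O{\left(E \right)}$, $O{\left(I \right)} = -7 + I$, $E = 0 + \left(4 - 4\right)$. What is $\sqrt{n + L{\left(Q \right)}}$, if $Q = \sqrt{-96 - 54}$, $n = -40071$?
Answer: $i \sqrt{40078} \approx 200.19 i$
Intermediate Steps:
$E = 0$ ($E = 0 + 0 = 0$)
$Q = 5 i \sqrt{6}$ ($Q = \sqrt{-150} = 5 i \sqrt{6} \approx 12.247 i$)
$L{\left(l \right)} = -7$ ($L{\left(l \right)} = -7 + 0 = -7$)
$\sqrt{n + L{\left(Q \right)}} = \sqrt{-40071 - 7} = \sqrt{-40078} = i \sqrt{40078}$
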